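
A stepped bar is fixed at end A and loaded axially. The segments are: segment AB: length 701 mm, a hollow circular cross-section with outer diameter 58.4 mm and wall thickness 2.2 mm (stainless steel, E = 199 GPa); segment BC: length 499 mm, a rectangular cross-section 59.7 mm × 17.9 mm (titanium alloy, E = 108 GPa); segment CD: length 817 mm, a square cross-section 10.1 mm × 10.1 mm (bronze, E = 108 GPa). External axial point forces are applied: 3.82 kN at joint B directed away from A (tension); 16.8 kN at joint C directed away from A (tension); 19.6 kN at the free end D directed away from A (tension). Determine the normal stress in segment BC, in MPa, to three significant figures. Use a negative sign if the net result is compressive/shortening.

34.1 MPa

Internal axial forces (sectioning from the free end, tension +): N_CD = 19.6 kN, N_BC = 36.4 kN, N_AB = 40.22 kN.
A_BC = 1069 mm².
σ_BC = N_BC/A_BC = 36400/1069 = 34.06 MPa.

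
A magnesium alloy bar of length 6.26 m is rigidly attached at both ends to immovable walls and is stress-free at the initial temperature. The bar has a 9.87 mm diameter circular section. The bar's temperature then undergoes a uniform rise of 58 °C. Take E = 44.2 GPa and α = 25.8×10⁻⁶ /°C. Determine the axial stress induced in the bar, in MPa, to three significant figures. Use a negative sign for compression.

Free thermal expansion αLΔT = 25.8e-6 · 6260 · 58 = 9.367 mm.
The walls impose strain ε = −(9.367)/6260 = -1.4964e-03; σ = Eε = 44200 · -1.4964e-03 = -66.14 MPa.

-66.1 MPa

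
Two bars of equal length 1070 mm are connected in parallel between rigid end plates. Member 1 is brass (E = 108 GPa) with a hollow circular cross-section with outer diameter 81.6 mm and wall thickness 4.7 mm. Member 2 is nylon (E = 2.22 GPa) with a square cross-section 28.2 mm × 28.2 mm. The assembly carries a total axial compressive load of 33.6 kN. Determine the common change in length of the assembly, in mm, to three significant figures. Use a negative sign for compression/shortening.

-0.289 mm

A_1 = 1135 mm².
A_2 = 795.2 mm².
Equal strain + equilibrium ⇒ each member carries load in proportion to AE: A₁E₁ = 122600000 N, A₂E₂ = 1765000 N, ΣAE = 124400000 N.
δ = PL/ΣAE = -33600·1070/124400000 = -0.289 mm.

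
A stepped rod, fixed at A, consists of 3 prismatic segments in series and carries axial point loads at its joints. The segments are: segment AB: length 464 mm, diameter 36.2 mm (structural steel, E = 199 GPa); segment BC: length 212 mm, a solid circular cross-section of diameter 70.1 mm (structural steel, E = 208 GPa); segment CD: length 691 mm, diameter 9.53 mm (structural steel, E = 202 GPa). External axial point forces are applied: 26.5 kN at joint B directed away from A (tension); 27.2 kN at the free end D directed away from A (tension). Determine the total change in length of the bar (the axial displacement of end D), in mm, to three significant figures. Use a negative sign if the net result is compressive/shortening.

1.43 mm

Internal axial forces (sectioning from the free end, tension +): N_CD = 27.2 kN, N_BC = 27.2 kN, N_AB = 53.7 kN.
A_AB = 1029 mm².
A_BC = 3859 mm².
A_CD = 71.33 mm².
δ_AB = 53700·464/(1029·199000) = 0.1217 mm
δ_BC = 27200·212/(3859·208000) = 0.007183 mm
δ_CD = 27200·691/(71.33·202000) = 1.304 mm
δ = Σδ_i = 1.433 mm.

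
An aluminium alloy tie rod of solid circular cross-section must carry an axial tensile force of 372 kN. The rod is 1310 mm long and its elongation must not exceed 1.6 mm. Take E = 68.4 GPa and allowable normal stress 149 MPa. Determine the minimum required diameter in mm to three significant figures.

75.3 mm

Required area A ≥ P/σ_allow = 372000/149 = 2497 mm².
For a solid circular section, d ≥ √(4A/π) = 56.38 mm.
Elongation limit: A ≥ PL/(Eδ_allow) = 372000·1310/(68400·1.6) = 4453 mm² ⇒ d ≥ 75.3 mm.
The elongation limit governs.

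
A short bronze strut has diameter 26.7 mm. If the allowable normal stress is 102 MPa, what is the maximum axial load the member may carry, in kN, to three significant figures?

57.1 kN

A = 559.9 mm².
P_max = σ_allow · A = 102 · 559.9 = 57110 N = 57.11 kN.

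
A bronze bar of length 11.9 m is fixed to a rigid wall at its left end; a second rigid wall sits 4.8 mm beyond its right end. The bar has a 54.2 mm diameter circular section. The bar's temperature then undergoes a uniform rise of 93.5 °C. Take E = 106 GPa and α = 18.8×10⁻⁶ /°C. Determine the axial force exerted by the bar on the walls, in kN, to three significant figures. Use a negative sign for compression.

Free thermal expansion αLΔT = 18.8e-6 · 11900 · 93.5 = 20.92 mm.
The walls engage after the gap closes; constrained expansion = 20.92 − 4.8 = 16.12 mm.
The walls impose strain ε = −(16.12)/11900 = -1.3544e-03; σ = Eε = 106000 · -1.3544e-03 = -143.6 MPa.
Wall reaction R = σ·A = -143.6·2307 = -331200 N = -331.2 kN.

-331 kN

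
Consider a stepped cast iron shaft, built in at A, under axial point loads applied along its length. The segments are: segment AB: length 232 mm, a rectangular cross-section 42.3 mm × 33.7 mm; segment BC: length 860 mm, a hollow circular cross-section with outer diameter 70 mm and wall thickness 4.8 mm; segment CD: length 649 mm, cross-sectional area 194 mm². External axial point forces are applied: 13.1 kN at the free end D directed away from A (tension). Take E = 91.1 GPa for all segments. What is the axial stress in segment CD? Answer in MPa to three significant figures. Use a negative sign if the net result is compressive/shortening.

67.5 MPa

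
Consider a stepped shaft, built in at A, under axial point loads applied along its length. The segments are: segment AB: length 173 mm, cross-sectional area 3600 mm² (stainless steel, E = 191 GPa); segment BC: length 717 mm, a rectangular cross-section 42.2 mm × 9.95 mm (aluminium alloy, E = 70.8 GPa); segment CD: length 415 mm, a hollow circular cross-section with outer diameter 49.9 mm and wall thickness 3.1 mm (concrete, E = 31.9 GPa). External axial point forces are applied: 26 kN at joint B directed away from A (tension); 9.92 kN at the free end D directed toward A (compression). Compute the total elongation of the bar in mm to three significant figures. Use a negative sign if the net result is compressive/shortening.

-0.518 mm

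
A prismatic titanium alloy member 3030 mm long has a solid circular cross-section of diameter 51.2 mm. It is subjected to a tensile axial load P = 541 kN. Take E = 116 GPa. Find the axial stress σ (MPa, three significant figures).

263 MPa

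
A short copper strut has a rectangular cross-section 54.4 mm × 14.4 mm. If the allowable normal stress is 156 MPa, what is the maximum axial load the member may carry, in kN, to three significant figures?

A = 783.4 mm².
P_max = σ_allow · A = 156 · 783.4 = 122200 N = 122.2 kN.

122 kN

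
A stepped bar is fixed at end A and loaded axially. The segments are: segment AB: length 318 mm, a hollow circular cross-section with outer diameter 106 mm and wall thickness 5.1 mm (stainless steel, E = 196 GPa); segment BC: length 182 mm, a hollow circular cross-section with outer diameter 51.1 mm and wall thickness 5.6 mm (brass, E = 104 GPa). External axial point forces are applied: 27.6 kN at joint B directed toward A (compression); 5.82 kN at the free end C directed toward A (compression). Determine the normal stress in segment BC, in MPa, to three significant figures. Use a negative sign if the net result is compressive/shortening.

Internal axial forces (sectioning from the free end, tension +): N_BC = -5.82 kN, N_AB = -33.42 kN.
A_BC = 800.5 mm².
σ_BC = N_BC/A_BC = -5820/800.5 = -7.271 MPa.

-7.27 MPa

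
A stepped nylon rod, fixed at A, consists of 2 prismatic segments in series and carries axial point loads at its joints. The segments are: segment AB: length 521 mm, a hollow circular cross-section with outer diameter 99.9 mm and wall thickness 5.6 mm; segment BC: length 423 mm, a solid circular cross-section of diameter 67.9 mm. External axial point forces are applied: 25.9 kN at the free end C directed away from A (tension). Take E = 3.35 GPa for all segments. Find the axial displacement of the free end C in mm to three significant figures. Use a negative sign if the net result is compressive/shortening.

Internal axial forces (sectioning from the free end, tension +): N_BC = 25.9 kN, N_AB = 25.9 kN.
A_AB = 1659 mm².
A_BC = 3621 mm².
δ_AB = 25900·521/(1659·3350) = 2.428 mm
δ_BC = 25900·423/(3621·3350) = 0.9032 mm
δ = Σδ_i = 3.331 mm.

3.33 mm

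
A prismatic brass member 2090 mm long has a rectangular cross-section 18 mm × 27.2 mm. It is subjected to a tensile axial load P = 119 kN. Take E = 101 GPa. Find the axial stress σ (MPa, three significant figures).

A = 489.6 mm².
σ = N/A = 119000/489.6 = 243.1 MPa.

243 MPa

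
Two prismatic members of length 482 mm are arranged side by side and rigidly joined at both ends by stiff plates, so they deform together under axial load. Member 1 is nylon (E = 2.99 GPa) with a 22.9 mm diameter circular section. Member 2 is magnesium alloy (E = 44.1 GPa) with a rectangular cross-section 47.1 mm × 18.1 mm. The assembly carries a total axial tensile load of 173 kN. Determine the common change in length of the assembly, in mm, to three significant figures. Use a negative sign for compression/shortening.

A_1 = 411.9 mm².
A_2 = 852.5 mm².
Equal strain + equilibrium ⇒ each member carries load in proportion to AE: A₁E₁ = 1231000 N, A₂E₂ = 37600000 N, ΣAE = 38830000 N.
δ = PL/ΣAE = 173000·482/38830000 = 2.148 mm.

2.15 mm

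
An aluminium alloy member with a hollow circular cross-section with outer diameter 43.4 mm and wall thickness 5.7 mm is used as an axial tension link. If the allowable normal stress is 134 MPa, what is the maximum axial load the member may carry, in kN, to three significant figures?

90.5 kN

A = 675.1 mm².
P_max = σ_allow · A = 134 · 675.1 = 90460 N = 90.46 kN.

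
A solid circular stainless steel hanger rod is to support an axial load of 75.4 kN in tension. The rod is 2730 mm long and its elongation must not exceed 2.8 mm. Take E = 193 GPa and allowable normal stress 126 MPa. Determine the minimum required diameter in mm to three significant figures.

Required area A ≥ P/σ_allow = 75400/126 = 598.4 mm².
For a solid circular section, d ≥ √(4A/π) = 27.6 mm.
Elongation limit: A ≥ PL/(Eδ_allow) = 75400·2730/(193000·2.8) = 380.9 mm² ⇒ d ≥ 22.02 mm.
The stress limit governs.

27.6 mm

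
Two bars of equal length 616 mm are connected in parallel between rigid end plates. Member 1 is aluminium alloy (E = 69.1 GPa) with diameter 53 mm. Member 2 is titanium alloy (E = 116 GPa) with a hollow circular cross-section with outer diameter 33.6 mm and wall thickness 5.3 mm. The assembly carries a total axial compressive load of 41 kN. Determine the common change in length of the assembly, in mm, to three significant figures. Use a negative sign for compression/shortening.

-0.122 mm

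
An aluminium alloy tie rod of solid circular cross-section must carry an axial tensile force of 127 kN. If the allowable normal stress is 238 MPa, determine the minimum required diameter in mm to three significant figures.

Required area A ≥ P/σ_allow = 127000/238 = 533.6 mm².
For a solid circular section, d ≥ √(4A/π) = 26.07 mm.

26.1 mm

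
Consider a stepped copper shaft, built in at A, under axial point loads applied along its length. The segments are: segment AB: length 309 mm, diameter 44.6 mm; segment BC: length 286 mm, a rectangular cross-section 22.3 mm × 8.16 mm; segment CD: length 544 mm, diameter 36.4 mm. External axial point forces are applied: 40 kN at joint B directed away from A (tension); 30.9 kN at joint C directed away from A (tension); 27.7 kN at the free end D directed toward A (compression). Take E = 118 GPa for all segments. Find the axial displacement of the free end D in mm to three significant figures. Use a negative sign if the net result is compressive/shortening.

Internal axial forces (sectioning from the free end, tension +): N_CD = -27.7 kN, N_BC = 3.2 kN, N_AB = 43.2 kN.
A_AB = 1562 mm².
A_BC = 182 mm².
A_CD = 1041 mm².
δ_AB = 43200·309/(1562·118000) = 0.07241 mm
δ_BC = 3200·286/(182·118000) = 0.04262 mm
δ_CD = -27700·544/(1041·118000) = -0.1227 mm
δ = Σδ_i = -0.007684 mm.

-0.00768 mm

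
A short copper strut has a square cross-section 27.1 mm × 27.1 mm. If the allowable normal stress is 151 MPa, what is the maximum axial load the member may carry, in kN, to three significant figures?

111 kN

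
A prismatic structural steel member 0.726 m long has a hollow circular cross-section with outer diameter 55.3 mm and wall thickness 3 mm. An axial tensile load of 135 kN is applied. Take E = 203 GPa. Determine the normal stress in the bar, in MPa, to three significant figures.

274 MPa

A = 492.9 mm².
σ = N/A = 135000/492.9 = 273.9 MPa.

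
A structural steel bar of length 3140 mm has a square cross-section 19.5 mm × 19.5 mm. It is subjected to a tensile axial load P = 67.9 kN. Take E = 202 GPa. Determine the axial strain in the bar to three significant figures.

A = 380.2 mm².
σ = N/A = 178.6 MPa; ε = σ/E = 178.6/202000 = 8.840e-04.

8.84e-04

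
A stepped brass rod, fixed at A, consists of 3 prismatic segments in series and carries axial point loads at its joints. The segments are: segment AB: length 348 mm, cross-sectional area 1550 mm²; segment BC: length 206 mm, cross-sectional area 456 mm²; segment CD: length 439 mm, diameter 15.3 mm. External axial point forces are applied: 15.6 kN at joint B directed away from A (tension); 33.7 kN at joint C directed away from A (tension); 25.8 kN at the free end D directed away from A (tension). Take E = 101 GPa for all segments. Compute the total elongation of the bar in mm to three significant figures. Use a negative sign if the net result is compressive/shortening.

Internal axial forces (sectioning from the free end, tension +): N_CD = 25.8 kN, N_BC = 59.5 kN, N_AB = 75.1 kN.
A_CD = 183.9 mm².
δ_AB = 75100·348/(1550·101000) = 0.1669 mm
δ_BC = 59500·206/(456·101000) = 0.2661 mm
δ_CD = 25800·439/(183.9·101000) = 0.6099 mm
δ = Σδ_i = 1.043 mm.

1.04 mm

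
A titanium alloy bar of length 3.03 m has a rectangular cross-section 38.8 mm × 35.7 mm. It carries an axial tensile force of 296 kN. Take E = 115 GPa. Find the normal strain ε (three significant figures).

0.00186

A = 1385 mm².
σ = N/A = 213.7 MPa; ε = σ/E = 213.7/115000 = 1.858e-03.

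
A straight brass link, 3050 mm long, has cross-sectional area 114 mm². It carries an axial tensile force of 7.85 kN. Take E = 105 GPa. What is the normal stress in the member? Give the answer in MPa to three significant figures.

68.9 MPa

σ = N/A = 7850/114 = 68.86 MPa.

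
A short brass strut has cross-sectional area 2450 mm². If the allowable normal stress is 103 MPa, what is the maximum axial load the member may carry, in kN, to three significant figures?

252 kN

P_max = σ_allow · A = 103 · 2450 = 252400 N = 252.3 kN.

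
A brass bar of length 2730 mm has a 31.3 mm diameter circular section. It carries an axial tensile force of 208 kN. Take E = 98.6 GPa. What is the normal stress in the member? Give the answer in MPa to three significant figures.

A = 769.4 mm².
σ = N/A = 208000/769.4 = 270.3 MPa.

270 MPa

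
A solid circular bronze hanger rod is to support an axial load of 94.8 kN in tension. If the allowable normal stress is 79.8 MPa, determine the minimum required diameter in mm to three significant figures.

Required area A ≥ P/σ_allow = 94800/79.8 = 1188 mm².
For a solid circular section, d ≥ √(4A/π) = 38.89 mm.

38.9 mm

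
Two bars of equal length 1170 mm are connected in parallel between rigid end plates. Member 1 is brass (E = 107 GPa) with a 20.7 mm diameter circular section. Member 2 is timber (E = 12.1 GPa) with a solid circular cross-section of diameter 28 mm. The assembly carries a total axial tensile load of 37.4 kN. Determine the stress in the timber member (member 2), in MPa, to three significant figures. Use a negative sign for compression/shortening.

10.4 MPa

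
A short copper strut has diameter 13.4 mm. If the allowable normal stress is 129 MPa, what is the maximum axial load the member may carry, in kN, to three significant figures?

A = 141 mm².
P_max = σ_allow · A = 129 · 141 = 18190 N = 18.19 kN.

18.2 kN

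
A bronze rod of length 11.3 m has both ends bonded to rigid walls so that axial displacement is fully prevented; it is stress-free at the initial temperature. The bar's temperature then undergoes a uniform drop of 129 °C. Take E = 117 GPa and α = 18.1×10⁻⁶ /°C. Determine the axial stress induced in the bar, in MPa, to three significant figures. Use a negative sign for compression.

Free thermal expansion αLΔT = 18.1e-6 · 11300 · -129 = -26.38 mm.
The walls impose strain ε = −(-26.38)/11300 = 2.3349e-03; σ = Eε = 117000 · 2.3349e-03 = 273.2 MPa.

273 MPa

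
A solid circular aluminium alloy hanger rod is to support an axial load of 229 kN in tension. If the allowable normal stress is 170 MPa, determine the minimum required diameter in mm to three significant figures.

Required area A ≥ P/σ_allow = 229000/170 = 1347 mm².
For a solid circular section, d ≥ √(4A/π) = 41.41 mm.

41.4 mm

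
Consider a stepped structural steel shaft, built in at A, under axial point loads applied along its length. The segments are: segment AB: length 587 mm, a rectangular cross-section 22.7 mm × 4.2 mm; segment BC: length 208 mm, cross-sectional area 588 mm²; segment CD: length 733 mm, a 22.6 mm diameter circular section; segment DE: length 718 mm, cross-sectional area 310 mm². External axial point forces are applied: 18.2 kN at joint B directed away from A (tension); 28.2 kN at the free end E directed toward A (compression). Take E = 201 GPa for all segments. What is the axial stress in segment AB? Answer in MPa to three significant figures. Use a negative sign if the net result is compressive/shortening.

-105 MPa

Internal axial forces (sectioning from the free end, tension +): N_DE = -28.2 kN, N_CD = -28.2 kN, N_BC = -28.2 kN, N_AB = -10 kN.
A_AB = 95.34 mm².
σ_AB = N_AB/A_AB = -10000/95.34 = -104.9 MPa.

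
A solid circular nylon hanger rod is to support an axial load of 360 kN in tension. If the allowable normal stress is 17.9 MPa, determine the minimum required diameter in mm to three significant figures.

160 mm

Required area A ≥ P/σ_allow = 360000/17.9 = 20110 mm².
For a solid circular section, d ≥ √(4A/π) = 160 mm.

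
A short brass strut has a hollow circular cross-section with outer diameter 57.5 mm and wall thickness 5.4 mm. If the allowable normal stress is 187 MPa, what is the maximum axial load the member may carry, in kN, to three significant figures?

165 kN

A = 883.9 mm².
P_max = σ_allow · A = 187 · 883.9 = 165300 N = 165.3 kN.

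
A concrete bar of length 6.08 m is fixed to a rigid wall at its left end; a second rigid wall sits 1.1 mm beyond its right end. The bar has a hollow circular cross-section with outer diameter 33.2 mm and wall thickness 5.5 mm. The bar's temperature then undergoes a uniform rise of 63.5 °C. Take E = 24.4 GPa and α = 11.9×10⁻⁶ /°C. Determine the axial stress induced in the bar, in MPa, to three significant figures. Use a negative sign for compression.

-14.0 MPa

Free thermal expansion αLΔT = 11.9e-6 · 6080 · 63.5 = 4.594 mm.
The walls engage after the gap closes; constrained expansion = 4.594 − 1.1 = 3.494 mm.
The walls impose strain ε = −(3.494)/6080 = -5.7473e-04; σ = Eε = 24400 · -5.7473e-04 = -14.02 MPa.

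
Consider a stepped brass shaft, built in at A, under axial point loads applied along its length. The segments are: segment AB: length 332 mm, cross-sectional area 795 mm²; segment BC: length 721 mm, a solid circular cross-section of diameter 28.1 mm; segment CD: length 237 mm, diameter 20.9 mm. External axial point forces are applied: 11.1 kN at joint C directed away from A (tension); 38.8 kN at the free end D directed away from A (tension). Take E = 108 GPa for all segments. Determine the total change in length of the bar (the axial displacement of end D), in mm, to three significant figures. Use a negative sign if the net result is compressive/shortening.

Internal axial forces (sectioning from the free end, tension +): N_CD = 38.8 kN, N_BC = 49.9 kN, N_AB = 49.9 kN.
A_BC = 620.2 mm².
A_CD = 343.1 mm².
δ_AB = 49900·332/(795·108000) = 0.193 mm
δ_BC = 49900·721/(620.2·108000) = 0.5372 mm
δ_CD = 38800·237/(343.1·108000) = 0.2482 mm
δ = Σδ_i = 0.9783 mm.

0.978 mm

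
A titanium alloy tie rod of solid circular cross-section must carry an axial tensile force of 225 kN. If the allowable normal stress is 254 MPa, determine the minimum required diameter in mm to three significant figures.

33.6 mm

Required area A ≥ P/σ_allow = 225000/254 = 885.8 mm².
For a solid circular section, d ≥ √(4A/π) = 33.58 mm.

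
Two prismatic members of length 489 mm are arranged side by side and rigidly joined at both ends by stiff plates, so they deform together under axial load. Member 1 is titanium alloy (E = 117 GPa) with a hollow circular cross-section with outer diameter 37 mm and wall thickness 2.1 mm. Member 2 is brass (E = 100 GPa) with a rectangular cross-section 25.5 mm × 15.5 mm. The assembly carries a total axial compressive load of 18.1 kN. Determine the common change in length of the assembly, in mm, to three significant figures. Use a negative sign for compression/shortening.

A_1 = 230.2 mm².
A_2 = 395.2 mm².
Equal strain + equilibrium ⇒ each member carries load in proportion to AE: A₁E₁ = 26940000 N, A₂E₂ = 39520000 N, ΣAE = 66460000 N.
δ = PL/ΣAE = -18100·489/66460000 = -0.1332 mm.

-0.133 mm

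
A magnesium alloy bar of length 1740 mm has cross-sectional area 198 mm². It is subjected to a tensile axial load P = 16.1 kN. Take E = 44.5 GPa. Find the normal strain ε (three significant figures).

σ = N/A = 81.31 MPa; ε = σ/E = 81.31/44500 = 1.827e-03.

0.00183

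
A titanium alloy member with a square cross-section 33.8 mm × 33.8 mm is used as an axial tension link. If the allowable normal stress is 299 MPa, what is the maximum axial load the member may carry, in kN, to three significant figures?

342 kN

A = 1142 mm².
P_max = σ_allow · A = 299 · 1142 = 341600 N = 341.6 kN.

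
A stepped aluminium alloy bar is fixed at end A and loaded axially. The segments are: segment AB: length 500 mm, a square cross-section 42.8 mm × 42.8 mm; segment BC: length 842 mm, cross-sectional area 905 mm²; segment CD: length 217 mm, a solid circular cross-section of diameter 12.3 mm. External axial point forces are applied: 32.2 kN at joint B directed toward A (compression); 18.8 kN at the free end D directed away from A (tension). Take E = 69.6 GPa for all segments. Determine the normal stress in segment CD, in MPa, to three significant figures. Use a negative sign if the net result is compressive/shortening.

Internal axial forces (sectioning from the free end, tension +): N_CD = 18.8 kN, N_BC = 18.8 kN, N_AB = -13.4 kN.
A_CD = 118.8 mm².
σ_CD = N_CD/A_CD = 18800/118.8 = 158.2 MPa.

158 MPa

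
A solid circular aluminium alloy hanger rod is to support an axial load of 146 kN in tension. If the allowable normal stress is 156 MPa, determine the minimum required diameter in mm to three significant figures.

Required area A ≥ P/σ_allow = 146000/156 = 935.9 mm².
For a solid circular section, d ≥ √(4A/π) = 34.52 mm.

34.5 mm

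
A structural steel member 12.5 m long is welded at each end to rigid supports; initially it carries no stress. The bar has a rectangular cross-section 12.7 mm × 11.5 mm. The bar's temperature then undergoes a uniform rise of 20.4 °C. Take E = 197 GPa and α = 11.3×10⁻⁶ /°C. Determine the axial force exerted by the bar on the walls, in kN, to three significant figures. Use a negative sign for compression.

-6.63 kN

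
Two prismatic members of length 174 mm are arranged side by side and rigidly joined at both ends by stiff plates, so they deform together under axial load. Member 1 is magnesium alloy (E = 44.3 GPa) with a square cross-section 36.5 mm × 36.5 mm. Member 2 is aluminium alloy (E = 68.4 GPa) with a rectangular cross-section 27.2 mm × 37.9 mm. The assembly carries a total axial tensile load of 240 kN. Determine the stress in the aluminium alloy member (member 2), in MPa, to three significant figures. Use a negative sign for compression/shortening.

127 MPa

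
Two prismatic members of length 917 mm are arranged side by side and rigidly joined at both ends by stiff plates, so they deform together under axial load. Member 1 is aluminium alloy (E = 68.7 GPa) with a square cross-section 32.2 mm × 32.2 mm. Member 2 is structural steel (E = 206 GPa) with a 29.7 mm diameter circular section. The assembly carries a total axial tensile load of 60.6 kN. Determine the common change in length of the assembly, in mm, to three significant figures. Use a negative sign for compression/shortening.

0.260 mm

A_1 = 1037 mm².
A_2 = 692.8 mm².
Equal strain + equilibrium ⇒ each member carries load in proportion to AE: A₁E₁ = 71230000 N, A₂E₂ = 142700000 N, ΣAE = 213900000 N.
δ = PL/ΣAE = 60600·917/213900000 = 0.2597 mm.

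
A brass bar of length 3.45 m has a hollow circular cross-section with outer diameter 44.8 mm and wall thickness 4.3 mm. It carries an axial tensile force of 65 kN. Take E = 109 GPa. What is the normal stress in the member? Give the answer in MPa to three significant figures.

119 MPa

A = 547.1 mm².
σ = N/A = 65000/547.1 = 118.8 MPa.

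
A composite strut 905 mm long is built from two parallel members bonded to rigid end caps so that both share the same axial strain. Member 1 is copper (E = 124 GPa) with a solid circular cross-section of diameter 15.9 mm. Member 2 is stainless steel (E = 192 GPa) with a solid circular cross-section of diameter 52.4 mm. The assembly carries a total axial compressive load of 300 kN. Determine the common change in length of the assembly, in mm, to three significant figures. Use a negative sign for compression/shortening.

-0.619 mm

A_1 = 198.6 mm².
A_2 = 2157 mm².
Equal strain + equilibrium ⇒ each member carries load in proportion to AE: A₁E₁ = 24620000 N, A₂E₂ = 414100000 N, ΣAE = 438700000 N.
δ = PL/ΣAE = -300000·905/438700000 = -0.6189 mm.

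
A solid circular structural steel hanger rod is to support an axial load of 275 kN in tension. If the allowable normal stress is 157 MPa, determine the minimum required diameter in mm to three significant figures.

Required area A ≥ P/σ_allow = 275000/157 = 1752 mm².
For a solid circular section, d ≥ √(4A/π) = 47.22 mm.

47.2 mm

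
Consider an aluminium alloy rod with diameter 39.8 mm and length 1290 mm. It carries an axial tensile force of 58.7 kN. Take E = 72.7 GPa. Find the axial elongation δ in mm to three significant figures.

0.837 mm

A = 1244 mm².
δ_mech = NL/(AE) = 58700·1290/(1244·72700) = 0.8372 mm.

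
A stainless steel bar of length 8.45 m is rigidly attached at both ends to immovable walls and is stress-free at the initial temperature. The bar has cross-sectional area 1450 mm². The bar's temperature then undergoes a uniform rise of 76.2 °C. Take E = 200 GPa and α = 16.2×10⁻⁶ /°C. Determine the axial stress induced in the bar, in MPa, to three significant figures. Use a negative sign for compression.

-247 MPa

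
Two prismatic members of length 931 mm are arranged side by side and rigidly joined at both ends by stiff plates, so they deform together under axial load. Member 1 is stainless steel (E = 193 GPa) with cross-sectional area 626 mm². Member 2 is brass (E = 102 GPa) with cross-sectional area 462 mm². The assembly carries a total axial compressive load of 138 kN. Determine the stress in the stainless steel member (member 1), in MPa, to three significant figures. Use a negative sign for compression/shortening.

-159 MPa

Equal strain + equilibrium ⇒ each member carries load in proportion to AE: A₁E₁ = 120800000 N, A₂E₂ = 47120000 N, ΣAE = 167900000 N.
σ₁ = P·E₁/ΣAE = -138000·193000/167900000 = -158.6 MPa.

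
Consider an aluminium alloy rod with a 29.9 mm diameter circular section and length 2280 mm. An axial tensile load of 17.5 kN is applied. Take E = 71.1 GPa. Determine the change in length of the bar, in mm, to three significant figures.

0.799 mm

A = 702.2 mm².
δ_mech = NL/(AE) = 17500·2280/(702.2·71100) = 0.7992 mm.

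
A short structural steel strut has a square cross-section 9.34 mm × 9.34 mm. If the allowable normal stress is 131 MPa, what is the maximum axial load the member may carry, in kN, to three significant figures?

A = 87.24 mm².
P_max = σ_allow · A = 131 · 87.24 = 11430 N = 11.43 kN.

11.4 kN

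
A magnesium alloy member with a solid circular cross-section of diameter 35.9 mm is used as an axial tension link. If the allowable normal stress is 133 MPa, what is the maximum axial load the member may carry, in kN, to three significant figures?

A = 1012 mm².
P_max = σ_allow · A = 133 · 1012 = 134600 N = 134.6 kN.

135 kN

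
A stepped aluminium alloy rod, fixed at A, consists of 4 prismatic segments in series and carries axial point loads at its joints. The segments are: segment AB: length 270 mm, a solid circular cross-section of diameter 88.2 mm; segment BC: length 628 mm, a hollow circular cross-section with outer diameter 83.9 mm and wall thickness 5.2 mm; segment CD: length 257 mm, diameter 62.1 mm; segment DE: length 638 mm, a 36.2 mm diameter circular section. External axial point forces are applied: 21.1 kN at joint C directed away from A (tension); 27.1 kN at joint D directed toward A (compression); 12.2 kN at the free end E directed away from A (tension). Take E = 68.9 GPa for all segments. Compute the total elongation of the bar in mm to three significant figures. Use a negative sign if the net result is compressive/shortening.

Internal axial forces (sectioning from the free end, tension +): N_DE = 12.2 kN, N_CD = -14.9 kN, N_BC = 6.2 kN, N_AB = 6.2 kN.
A_AB = 6110 mm².
A_BC = 1286 mm².
A_CD = 3029 mm².
A_DE = 1029 mm².
δ_AB = 6200·270/(6110·68900) = 0.003977 mm
δ_BC = 6200·628/(1286·68900) = 0.04395 mm
δ_CD = -14900·257/(3029·68900) = -0.01835 mm
δ_DE = 12200·638/(1029·68900) = 0.1098 mm
δ = Σδ_i = 0.1393 mm.

0.139 mm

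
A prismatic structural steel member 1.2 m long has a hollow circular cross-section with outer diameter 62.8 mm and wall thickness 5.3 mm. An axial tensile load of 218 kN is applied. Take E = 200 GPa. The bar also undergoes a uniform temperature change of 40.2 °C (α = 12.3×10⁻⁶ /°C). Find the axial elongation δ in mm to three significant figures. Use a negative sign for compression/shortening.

1.96 mm

A = 957.4 mm².
δ_mech = NL/(AE) = 218000·1200/(957.4·200000) = 1.366 mm.
δ_thermal = αLΔT = 12.3e-6·1200·40.2 = 0.5934 mm.
δ = δ_mech + δ_thermal = 1.96 mm.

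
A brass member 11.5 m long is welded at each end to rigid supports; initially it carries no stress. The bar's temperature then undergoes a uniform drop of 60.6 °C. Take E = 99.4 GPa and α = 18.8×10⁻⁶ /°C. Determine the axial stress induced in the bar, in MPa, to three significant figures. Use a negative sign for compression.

113 MPa

Free thermal expansion αLΔT = 18.8e-6 · 11500 · -60.6 = -13.1 mm.
The walls impose strain ε = −(-13.1)/11500 = 1.1393e-03; σ = Eε = 99400 · 1.1393e-03 = 113.2 MPa.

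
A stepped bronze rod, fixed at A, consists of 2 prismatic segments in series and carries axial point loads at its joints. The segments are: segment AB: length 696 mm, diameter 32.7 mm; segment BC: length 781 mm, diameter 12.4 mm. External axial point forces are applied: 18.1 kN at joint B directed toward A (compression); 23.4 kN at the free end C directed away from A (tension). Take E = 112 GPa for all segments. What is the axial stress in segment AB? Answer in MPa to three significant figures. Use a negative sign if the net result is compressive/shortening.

Internal axial forces (sectioning from the free end, tension +): N_BC = 23.4 kN, N_AB = 5.3 kN.
A_AB = 839.8 mm².
σ_AB = N_AB/A_AB = 5300/839.8 = 6.311 MPa.

6.31 MPa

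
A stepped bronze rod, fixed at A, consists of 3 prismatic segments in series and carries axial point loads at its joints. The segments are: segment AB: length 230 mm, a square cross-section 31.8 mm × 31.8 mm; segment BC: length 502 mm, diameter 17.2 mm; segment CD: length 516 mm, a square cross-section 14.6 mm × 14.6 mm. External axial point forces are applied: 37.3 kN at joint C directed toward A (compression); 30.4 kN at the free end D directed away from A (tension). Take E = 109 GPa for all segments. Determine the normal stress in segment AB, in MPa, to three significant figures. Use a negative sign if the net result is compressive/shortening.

-6.82 MPa

Internal axial forces (sectioning from the free end, tension +): N_CD = 30.4 kN, N_BC = -6.9 kN, N_AB = -6.9 kN.
A_AB = 1011 mm².
σ_AB = N_AB/A_AB = -6900/1011 = -6.823 MPa.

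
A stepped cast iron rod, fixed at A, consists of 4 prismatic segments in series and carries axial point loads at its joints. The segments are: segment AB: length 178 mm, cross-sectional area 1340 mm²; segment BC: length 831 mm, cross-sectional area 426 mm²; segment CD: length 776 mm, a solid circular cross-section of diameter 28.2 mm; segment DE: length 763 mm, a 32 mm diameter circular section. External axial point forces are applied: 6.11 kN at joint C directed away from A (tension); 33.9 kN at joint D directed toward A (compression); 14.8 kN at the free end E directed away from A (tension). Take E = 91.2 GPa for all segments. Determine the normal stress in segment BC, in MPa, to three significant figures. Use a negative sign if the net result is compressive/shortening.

Internal axial forces (sectioning from the free end, tension +): N_DE = 14.8 kN, N_CD = -19.1 kN, N_BC = -12.99 kN, N_AB = -12.99 kN.
σ_BC = N_BC/A_BC = -12990/426 = -30.49 MPa.

-30.5 MPa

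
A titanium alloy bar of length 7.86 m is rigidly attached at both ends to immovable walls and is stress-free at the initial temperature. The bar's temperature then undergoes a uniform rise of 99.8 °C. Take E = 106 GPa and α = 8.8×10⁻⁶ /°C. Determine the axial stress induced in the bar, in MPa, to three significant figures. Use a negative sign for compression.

-93.1 MPa

Free thermal expansion αLΔT = 8.8e-6 · 7860 · 99.8 = 6.903 mm.
The walls impose strain ε = −(6.903)/7860 = -8.7824e-04; σ = Eε = 106000 · -8.7824e-04 = -93.09 MPa.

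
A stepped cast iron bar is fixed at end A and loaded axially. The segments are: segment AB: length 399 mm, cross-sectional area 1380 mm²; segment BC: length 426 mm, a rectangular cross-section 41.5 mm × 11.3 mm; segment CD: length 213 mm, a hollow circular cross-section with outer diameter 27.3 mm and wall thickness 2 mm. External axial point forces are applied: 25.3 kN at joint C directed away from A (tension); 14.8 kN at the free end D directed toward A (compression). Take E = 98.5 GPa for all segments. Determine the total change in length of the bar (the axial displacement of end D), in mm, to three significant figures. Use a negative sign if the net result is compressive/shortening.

Internal axial forces (sectioning from the free end, tension +): N_CD = -14.8 kN, N_BC = 10.5 kN, N_AB = 10.5 kN.
A_BC = 469 mm².
A_CD = 159 mm².
δ_AB = 10500·399/(1380·98500) = 0.03082 mm
δ_BC = 10500·426/(469·98500) = 0.09684 mm
δ_CD = -14800·213/(159·98500) = -0.2013 mm
δ = Σδ_i = -0.07367 mm.

-0.0737 mm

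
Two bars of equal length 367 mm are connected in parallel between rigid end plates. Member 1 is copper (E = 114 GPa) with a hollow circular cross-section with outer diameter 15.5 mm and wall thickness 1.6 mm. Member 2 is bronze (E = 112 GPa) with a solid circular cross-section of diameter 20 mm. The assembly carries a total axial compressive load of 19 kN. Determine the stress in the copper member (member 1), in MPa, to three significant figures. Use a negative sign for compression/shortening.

-50.2 MPa

A_1 = 69.87 mm².
A_2 = 314.2 mm².
Equal strain + equilibrium ⇒ each member carries load in proportion to AE: A₁E₁ = 7965000 N, A₂E₂ = 35190000 N, ΣAE = 43150000 N.
σ₁ = P·E₁/ΣAE = -19000·114000/43150000 = -50.2 MPa.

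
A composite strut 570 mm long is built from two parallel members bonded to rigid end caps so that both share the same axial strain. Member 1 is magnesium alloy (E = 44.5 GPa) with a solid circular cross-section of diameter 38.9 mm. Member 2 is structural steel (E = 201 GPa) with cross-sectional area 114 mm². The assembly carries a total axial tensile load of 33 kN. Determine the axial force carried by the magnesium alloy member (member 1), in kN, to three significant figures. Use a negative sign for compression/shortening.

23.0 kN

A_1 = 1188 mm².
Equal strain + equilibrium ⇒ each member carries load in proportion to AE: A₁E₁ = 52890000 N, A₂E₂ = 22910000 N, ΣAE = 75800000 N.
F₁ = P·A₁E₁/ΣAE = 33000·52890000/75800000 = 23020 N.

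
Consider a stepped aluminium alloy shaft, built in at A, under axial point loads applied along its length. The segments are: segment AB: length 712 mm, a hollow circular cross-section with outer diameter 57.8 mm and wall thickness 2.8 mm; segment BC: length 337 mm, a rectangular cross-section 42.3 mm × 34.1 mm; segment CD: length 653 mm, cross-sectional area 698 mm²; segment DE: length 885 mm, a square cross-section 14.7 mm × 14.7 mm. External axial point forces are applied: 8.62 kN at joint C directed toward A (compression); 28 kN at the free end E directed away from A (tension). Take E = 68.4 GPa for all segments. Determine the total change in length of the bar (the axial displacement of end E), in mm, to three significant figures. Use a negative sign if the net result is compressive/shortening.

Internal axial forces (sectioning from the free end, tension +): N_DE = 28 kN, N_CD = 28 kN, N_BC = 19.38 kN, N_AB = 19.38 kN.
A_AB = 483.8 mm².
A_BC = 1442 mm².
A_DE = 216.1 mm².
δ_AB = 19380·712/(483.8·68400) = 0.417 mm
δ_BC = 19380·337/(1442·68400) = 0.0662 mm
δ_CD = 28000·653/(698·68400) = 0.383 mm
δ_DE = 28000·885/(216.1·68400) = 1.677 mm
δ = Σδ_i = 2.543 mm.

2.54 mm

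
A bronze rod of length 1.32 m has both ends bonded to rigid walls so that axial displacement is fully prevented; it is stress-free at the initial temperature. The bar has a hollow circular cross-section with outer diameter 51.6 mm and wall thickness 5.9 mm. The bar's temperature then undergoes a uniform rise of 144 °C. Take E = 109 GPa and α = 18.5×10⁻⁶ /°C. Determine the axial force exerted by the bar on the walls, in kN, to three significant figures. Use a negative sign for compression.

Free thermal expansion αLΔT = 18.5e-6 · 1320 · 144 = 3.516 mm.
The walls impose strain ε = −(3.516)/1320 = -2.6640e-03; σ = Eε = 109000 · -2.6640e-03 = -290.4 MPa.
Wall reaction R = σ·A = -290.4·847.1 = -246000 N = -246 kN.

-246 kN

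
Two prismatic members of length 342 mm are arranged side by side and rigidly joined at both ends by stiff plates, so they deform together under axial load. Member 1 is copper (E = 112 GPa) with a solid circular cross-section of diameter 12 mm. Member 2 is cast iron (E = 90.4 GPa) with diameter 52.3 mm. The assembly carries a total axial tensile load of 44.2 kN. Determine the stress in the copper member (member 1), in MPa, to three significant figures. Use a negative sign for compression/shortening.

A_1 = 113.1 mm².
A_2 = 2148 mm².
Equal strain + equilibrium ⇒ each member carries load in proportion to AE: A₁E₁ = 12670000 N, A₂E₂ = 194200000 N, ΣAE = 206900000 N.
σ₁ = P·E₁/ΣAE = 44200·112000/206900000 = 23.93 MPa.

23.9 MPa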